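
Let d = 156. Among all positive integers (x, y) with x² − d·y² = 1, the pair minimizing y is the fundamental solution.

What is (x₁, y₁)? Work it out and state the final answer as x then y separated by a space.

√156 → a₀=12, period (2,24); ℓ=2 even so k=1
k=0  a_k=12  p_k/q_k = 12/1
k=1  a_k=2  p_k/q_k = 25/2
fundamental: x₁=25, y₁=2  (since 625 − 156·4 = 1)

25 2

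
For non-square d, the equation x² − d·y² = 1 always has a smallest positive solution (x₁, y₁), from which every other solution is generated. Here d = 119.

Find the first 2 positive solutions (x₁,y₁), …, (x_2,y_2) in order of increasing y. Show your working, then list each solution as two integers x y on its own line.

120 11
28799 2640

√119 = [10; 1,9,1,20, …], period ℓ=4 (even) → k=3
k=0  a_k=10  p_k/q_k = 10/1
k=1  a_k=1  p_k/q_k = 11/1
k=2  a_k=9  p_k/q_k = 109/10
k=3  a_k=1  p_k/q_k = 120/11
(x₁, y₁) = (120, 11);  120² − 119·11² = 1 ✓
n=2: (120,11)∘(120,11) = (120·120+119·11·11, 120·11+11·120) = (28799,2640)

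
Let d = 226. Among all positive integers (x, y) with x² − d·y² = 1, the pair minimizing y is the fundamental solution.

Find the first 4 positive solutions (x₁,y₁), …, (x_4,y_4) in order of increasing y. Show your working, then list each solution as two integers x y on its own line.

451 30
406801 27060
366934051 24408090
330974107201 22016070120

d=226: √d = [15; 30] (ℓ=1, odd), read p_1/q_1
k=0  a_k=15  p_k/q_k = 15/1
k=1  a_k=30  p_k/q_k = 451/30
fundamental: x₁=451, y₁=30  (since 203401 − 226·900 = 1)
(x_2, y_2) = (451·451 + 226·30·30, 451·30 + 30·451) = (406801, 27060)
(x_3, y_3) = (451·406801 + 226·30·27060, 451·27060 + 30·406801) = (366934051, 24408090)
(x_4, y_4) = (451·366934051 + 226·30·24408090, 451·24408090 + 30·366934051) = (330974107201, 22016070120)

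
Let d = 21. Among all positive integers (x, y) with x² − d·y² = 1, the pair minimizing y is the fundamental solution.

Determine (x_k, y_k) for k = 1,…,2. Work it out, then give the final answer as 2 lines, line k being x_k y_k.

55 12
6049 1320

√21 = [4; 1,1,2,1,1,8, …], period ℓ=6 (even) → k=5
step 0: (4, 1)  from 4·(1,0) + (0,1)
…
step 2: (9, 2)  from 1·(5,1) + (4,1)
step 3: (23, 5)  from 2·(9,2) + (5,1)
step 4: (32, 7)  from 1·(23,5) + (9,2)
step 5: (55, 12)  from 1·(32,7) + (23,5)
(x₁, y₁) = (55, 12);  55² − 21·12² = 1 ✓
(x_2, y_2) = (55·55 + 21·12·12, 55·12 + 12·55) = (6049, 1320)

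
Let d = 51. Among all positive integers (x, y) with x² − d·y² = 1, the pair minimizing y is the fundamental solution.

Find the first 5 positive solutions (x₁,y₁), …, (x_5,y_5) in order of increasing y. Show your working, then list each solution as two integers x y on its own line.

[7; 7,14] for √51; ℓ=2 ⇒ convergent index 1
i=0: a=7 ⇒ p=7, q=1
i=1: a=7 ⇒ p=50, q=7
(x₁, y₁) = (50, 7);  50² − 51·7² = 1 ✓
(50+7√51)^2 = 4999 + 700√51
(50+7√51)^3 = 499850 + 69993√51
(50+7√51)^4 = 49980001 + 6998600√51
(50+7√51)^5 = 4997500250 + 699790007√51

50 7
4999 700
499850 69993
49980001 6998600
4997500250 699790007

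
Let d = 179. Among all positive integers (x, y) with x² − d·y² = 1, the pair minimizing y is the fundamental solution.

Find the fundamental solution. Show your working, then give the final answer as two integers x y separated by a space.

4190210 313191

√179 → a₀=13, period (2,1,1,1,3,…,1,2,26); ℓ=14 even so k=13
i=0: a=13 ⇒ p=13, q=1
i=1: a=2 ⇒ p=27, q=2
i=2: a=1 ⇒ p=40, q=3
…
i=4: a=1 ⇒ p=107, q=8
…
i=12: a=1 ⇒ p=1588459, q=118727
i=13: a=2 ⇒ p=4190210, q=313191
fundamental: x₁=4190210, y₁=313191  (since 17557859844100 − 179·98088602481 = 1)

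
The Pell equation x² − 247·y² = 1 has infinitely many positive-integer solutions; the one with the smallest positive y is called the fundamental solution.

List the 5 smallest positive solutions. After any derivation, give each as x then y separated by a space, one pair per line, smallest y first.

85292 5427
14549450527 925759368
2481903468612476 157919736025485
423373021275241155457 26938580249245573872
72220663458733833793864412 4595290773079387237355763

[15; 1,2,1,1,9,1,9,1,1,2,1,30] for √247; ℓ=12 ⇒ convergent index 11
a_0=15:  p_0=15·1+0=15,  q_0=15·0+1=1
a_1=1:  p_1=1·15+1=16,  q_1=1·1+0=1
a_2=2:  p_2=2·16+15=47,  q_2=2·1+1=3
…
a_6=1:  p_6=1·1053+110=1163,  q_6=1·67+7=74
a_7=9:  p_7=9·1163+1053=11520,  q_7=9·74+67=733
a_8=1:  p_8=1·11520+1163=12683,  q_8=1·733+74=807
…
a_10=2:  p_10=2·24203+12683=61089,  q_10=2·1540+807=3887
a_11=1:  p_11=1·61089+24203=85292,  q_11=1·3887+1540=5427
→ (85292, 5427).  Check: 85292²=7274725264, 247·5427²=7274725263, difference 1.
n=2: (85292,5427)∘(85292,5427) = (85292·85292+247·5427·5427, 85292·5427+5427·85292) = (14549450527,925759368)
n=3: (14549450527,925759368)∘(85292,5427) = (85292·14549450527+247·5427·925759368, 85292·925759368+5427·14549450527) = (2481903468612476,157919736025485)
n=4: (2481903468612476,157919736025485)∘(85292,5427) = (85292·2481903468612476+247·5427·157919736025485, 85292·157919736025485+5427·2481903468612476) = (423373021275241155457,26938580249245573872)
n=5: (423373021275241155457,26938580249245573872)∘(85292,5427) = (85292·423373021275241155457+247·5427·26938580249245573872, 85292·26938580249245573872+5427·423373021275241155457) = (72220663458733833793864412,4595290773079387237355763)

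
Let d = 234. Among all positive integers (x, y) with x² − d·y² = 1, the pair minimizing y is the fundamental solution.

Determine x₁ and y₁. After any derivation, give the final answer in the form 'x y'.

[15; 3,2,1,2,1,2,3,30] for √234; ℓ=8 ⇒ convergent index 7
a_0=15:  p_0=15·1+0=15,  q_0=15·0+1=1
a_1=3:  p_1=3·15+1=46,  q_1=3·1+0=3
…
a_3=1:  p_3=1·107+46=153,  q_3=1·7+3=10
a_4=2:  p_4=2·153+107=413,  q_4=2·10+7=27
a_5=1:  p_5=1·413+153=566,  q_5=1·27+10=37
a_6=2:  p_6=2·566+413=1545,  q_6=2·37+27=101
a_7=3:  p_7=3·1545+566=5201,  q_7=3·101+37=340
(x₁, y₁) = (5201, 340);  5201² − 234·340² = 1 ✓

5201 340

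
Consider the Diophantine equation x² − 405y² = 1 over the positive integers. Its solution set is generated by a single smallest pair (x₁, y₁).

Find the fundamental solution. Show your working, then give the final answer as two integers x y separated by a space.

√405 = [20; 8,40, …], period ℓ=2 (even) → k=1
k=0  a_k=20  p_k/q_k = 20/1
k=1  a_k=8  p_k/q_k = 161/8
fundamental: x₁=161, y₁=8  (since 25921 − 405·64 = 1)

161 8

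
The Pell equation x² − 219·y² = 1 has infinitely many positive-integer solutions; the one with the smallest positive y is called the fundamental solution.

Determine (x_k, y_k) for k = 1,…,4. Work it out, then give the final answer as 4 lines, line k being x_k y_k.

√219 = [14; 1,3,1,28, …], period ℓ=4 (even) → k=3
a_0=14:  p_0=14·1+0=14,  q_0=14·0+1=1
…
a_2=3:  p_2=3·15+14=59,  q_2=3·1+1=4
a_3=1:  p_3=1·59+15=74,  q_3=1·4+1=5
fundamental: x₁=74, y₁=5  (since 5476 − 219·25 = 1)
k=2:  x_2 = 74·74+219·5·5 = 10951,  y_2 = 74·5+5·74 = 740
k=3:  x_3 = 74·10951+219·5·740 = 1620674,  y_3 = 74·740+5·10951 = 109515
k=4:  x_4 = 74·1620674+219·5·109515 = 239848801,  y_4 = 74·109515+5·1620674 = 16207480

74 5
10951 740
1620674 109515
239848801 16207480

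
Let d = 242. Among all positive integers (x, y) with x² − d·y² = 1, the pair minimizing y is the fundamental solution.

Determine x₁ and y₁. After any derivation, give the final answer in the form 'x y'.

d=242: √d = [15; 1,1,3,1,14,1,3,1,1,30] (ℓ=10, even), read p_9/q_9
k=0  a_k=15  p_k/q_k = 15/1
k=1  a_k=1  p_k/q_k = 16/1
…
k=4  a_k=1  p_k/q_k = 140/9
k=5  a_k=14  p_k/q_k = 2069/133
k=6  a_k=1  p_k/q_k = 2209/142
k=7  a_k=3  p_k/q_k = 8696/559
k=8  a_k=1  p_k/q_k = 10905/701
k=9  a_k=1  p_k/q_k = 19601/1260
(x₁, y₁) = (19601, 1260);  19601² − 242·1260² = 1 ✓

19601 1260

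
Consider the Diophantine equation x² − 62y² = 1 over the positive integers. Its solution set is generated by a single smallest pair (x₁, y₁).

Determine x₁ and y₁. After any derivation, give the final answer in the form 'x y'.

63 8

[7; 1,6,1,14] for √62; ℓ=4 ⇒ convergent index 3
k=0  a_k=7  p_k/q_k = 7/1
k=1  a_k=1  p_k/q_k = 8/1
k=2  a_k=6  p_k/q_k = 55/7
k=3  a_k=1  p_k/q_k = 63/8
→ (63, 8).  Check: 63²=3969, 62·8²=3968, difference 1.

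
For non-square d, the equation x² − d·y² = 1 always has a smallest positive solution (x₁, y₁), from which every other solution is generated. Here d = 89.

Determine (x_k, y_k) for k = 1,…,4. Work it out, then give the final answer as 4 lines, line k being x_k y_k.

500001 53000
500002000001 53000106000
500003000004500001 53000212000159000
500004000010000008000001 53000318000530000212000

√89 → a₀=9, period (2,3,3,2,18); ℓ=5 odd so k=9
a_0=9:  p_0=9·1+0=9,  q_0=9·0+1=1
a_1=2:  p_1=2·9+1=19,  q_1=2·1+0=2
a_2=3:  p_2=3·19+9=66,  q_2=3·2+1=7
a_3=3:  p_3=3·66+19=217,  q_3=3·7+2=23
…
a_5=18:  p_5=18·500+217=9217,  q_5=18·53+23=977
a_6=2:  p_6=2·9217+500=18934,  q_6=2·977+53=2007
…
a_8=3:  p_8=3·66019+18934=216991,  q_8=3·6998+2007=23001
a_9=2:  p_9=2·216991+66019=500001,  q_9=2·23001+6998=53000
→ (500001, 53000).  Check: 500001²=250001000001, 89·53000²=250001000000, difference 1.
k=2:  x_2 = 500001·500001+89·53000·53000 = 500002000001,  y_2 = 500001·53000+53000·500001 = 53000106000
k=3:  x_3 = 500001·500002000001+89·53000·53000106000 = 500003000004500001,  y_3 = 500001·53000106000+53000·500002000001 = 53000212000159000
k=4:  x_4 = 500001·500003000004500001+89·53000·53000212000159000 = 500004000010000008000001,  y_4 = 500001·53000212000159000+53000·500003000004500001 = 53000318000530000212000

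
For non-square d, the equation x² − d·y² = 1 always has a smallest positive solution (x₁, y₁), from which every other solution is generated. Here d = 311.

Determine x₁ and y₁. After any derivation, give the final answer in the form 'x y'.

16883880 957397

√311 = [17; 1,1,1,2,1,…,1,1,34, …], period ℓ=16 (even) → k=15
step 0: (17, 1)  from 17·(1,0) + (0,1)
step 1: (18, 1)  from 1·(17,1) + (1,0)
step 2: (35, 2)  from 1·(18,1) + (17,1)
step 3: (53, 3)  from 1·(35,2) + (18,1)
step 4: (141, 8)  from 2·(53,3) + (35,2)
step 5: (194, 11)  from 1·(141,8) + (53,3)
step 6: (1305, 74)  from 6·(194,11) + (141,8)
…
step 8: (71158, 4035)  from 17·(4109,233) + (1305,74)
step 9: (217583, 12338)  from 3·(71158,4035) + (4109,233)
step 10: (1376656, 78063)  from 6·(217583,12338) + (71158,4035)
step 11: (1594239, 90401)  from 1·(1376656,78063) + (217583,12338)
step 12: (4565134, 258865)  from 2·(1594239,90401) + (1376656,78063)
step 13: (6159373, 349266)  from 1·(4565134,258865) + (1594239,90401)
step 14: (10724507, 608131)  from 1·(6159373,349266) + (4565134,258865)
step 15: (16883880, 957397)  from 1·(10724507,608131) + (6159373,349266)
→ (16883880, 957397).  Check: 16883880²=285065403854400, 311·957397²=285065403854399, difference 1.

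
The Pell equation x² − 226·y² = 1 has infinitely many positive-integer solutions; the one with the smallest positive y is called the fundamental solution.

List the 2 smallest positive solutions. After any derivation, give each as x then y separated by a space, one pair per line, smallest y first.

451 30
406801 27060

√226 → a₀=15, period (30); ℓ=1 odd so k=1
step 0: (15, 1)  from 15·(1,0) + (0,1)
step 1: (451, 30)  from 30·(15,1) + (1,0)
(x₁, y₁) = (451, 30);  451² − 226·30² = 1 ✓
(451+30√226)^2 = 406801 + 27060√226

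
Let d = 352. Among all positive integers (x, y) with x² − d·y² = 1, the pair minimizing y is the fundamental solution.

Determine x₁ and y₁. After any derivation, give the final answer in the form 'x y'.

√352 → a₀=18, period (1,3,5,9,5,3,1,36); ℓ=8 even so k=7
k=0  a_k=18  p_k/q_k = 18/1
…
k=6  a_k=3  p_k/q_k = 59118/3151
k=7  a_k=1  p_k/q_k = 77617/4137
fundamental: x₁=77617, y₁=4137  (since 6024398689 − 352·17114769 = 1)

77617 4137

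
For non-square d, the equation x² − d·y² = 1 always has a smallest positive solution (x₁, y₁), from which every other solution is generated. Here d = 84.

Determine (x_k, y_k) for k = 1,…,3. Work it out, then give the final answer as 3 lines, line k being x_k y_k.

55 6
6049 660
665335 72594

√84 = [9; 6,18, …], period ℓ=2 (even) → k=1
a_0=9:  p_0=9·1+0=9,  q_0=9·0+1=1
a_1=6:  p_1=6·9+1=55,  q_1=6·1+0=6
fundamental: x₁=55, y₁=6  (since 3025 − 84·36 = 1)
n=2: (55,6)∘(55,6) = (55·55+84·6·6, 55·6+6·55) = (6049,660)
n=3: (6049,660)∘(55,6) = (55·6049+84·6·660, 55·660+6·6049) = (665335,72594)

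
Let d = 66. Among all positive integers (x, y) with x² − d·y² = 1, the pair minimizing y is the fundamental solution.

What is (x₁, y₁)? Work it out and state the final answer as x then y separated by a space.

65 8

d=66: √d = [8; 8,16] (ℓ=2, even), read p_1/q_1
k=0  a_k=8  p_k/q_k = 8/1
k=1  a_k=8  p_k/q_k = 65/8
(x₁, y₁) = (65, 8);  65² − 66·8² = 1 ✓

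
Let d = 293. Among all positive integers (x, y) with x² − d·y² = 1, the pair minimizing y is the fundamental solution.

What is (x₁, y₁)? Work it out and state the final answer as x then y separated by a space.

12320649 719780

√293 = [17; 8,1,1,8,34, …], period ℓ=5 (odd) → k=9
step 0: (17, 1)  from 17·(1,0) + (0,1)
…
step 2: (154, 9)  from 1·(137,8) + (17,1)
…
step 5: (84679, 4947)  from 34·(2482,145) + (291,17)
step 6: (679914, 39721)  from 8·(84679,4947) + (2482,145)
step 7: (764593, 44668)  from 1·(679914,39721) + (84679,4947)
step 8: (1444507, 84389)  from 1·(764593,44668) + (679914,39721)
step 9: (12320649, 719780)  from 8·(1444507,84389) + (764593,44668)
fundamental: x₁=12320649, y₁=719780  (since 151798391781201 − 293·518083248400 = 1)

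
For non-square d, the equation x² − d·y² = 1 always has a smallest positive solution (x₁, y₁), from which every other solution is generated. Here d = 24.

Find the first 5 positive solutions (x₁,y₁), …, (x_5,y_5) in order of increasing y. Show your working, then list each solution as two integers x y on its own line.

√24 = [4; 1,8, …], period ℓ=2 (even) → k=1
i=0: a=4 ⇒ p=4, q=1
i=1: a=1 ⇒ p=5, q=1
(x₁, y₁) = (5, 1);  5² − 24·1² = 1 ✓
k=2:  x_2 = 5·5+24·1·1 = 49,  y_2 = 5·1+1·5 = 10
k=3:  x_3 = 5·49+24·1·10 = 485,  y_3 = 5·10+1·49 = 99
k=4:  x_4 = 5·485+24·1·99 = 4801,  y_4 = 5·99+1·485 = 980
k=5:  x_5 = 5·4801+24·1·980 = 47525,  y_5 = 5·980+1·4801 = 9701

5 1
49 10
485 99
4801 980
47525 9701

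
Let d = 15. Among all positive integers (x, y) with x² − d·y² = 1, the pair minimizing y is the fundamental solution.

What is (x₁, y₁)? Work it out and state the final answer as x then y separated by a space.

[3; 1,6] for √15; ℓ=2 ⇒ convergent index 1
k=0  a_k=3  p_k/q_k = 3/1
k=1  a_k=1  p_k/q_k = 4/1
→ (4, 1).  Check: 4²=16, 15·1²=15, difference 1.

4 1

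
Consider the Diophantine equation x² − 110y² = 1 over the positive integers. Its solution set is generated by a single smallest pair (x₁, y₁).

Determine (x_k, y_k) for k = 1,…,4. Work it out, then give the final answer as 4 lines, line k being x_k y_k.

d=110: √d = [10; 2,20] (ℓ=2, even), read p_1/q_1
step 0: (10, 1)  from 10·(1,0) + (0,1)
step 1: (21, 2)  from 2·(10,1) + (1,0)
fundamental: x₁=21, y₁=2  (since 441 − 110·4 = 1)
(x_2, y_2) = (21·21 + 110·2·2, 21·2 + 2·21) = (881, 84)
(x_3, y_3) = (21·881 + 110·2·84, 21·84 + 2·881) = (36981, 3526)
(x_4, y_4) = (21·36981 + 110·2·3526, 21·3526 + 2·36981) = (1552321, 148008)

21 2
881 84
36981 3526
1552321 148008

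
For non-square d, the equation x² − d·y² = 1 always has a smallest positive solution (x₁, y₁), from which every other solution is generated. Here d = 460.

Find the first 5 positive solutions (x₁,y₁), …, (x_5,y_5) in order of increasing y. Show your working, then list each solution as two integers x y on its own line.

2535751 118230
12860066268001 599603681460
65219851798297071751 3040891269731634690
330762608834754335913072001 15421886156225925189922920
1677463232230609064240018182143751 78212126485069051161274736991150

d=460: √d = [21; 2,4,3,1,2,10,2,1,3,4,2,42] (ℓ=12, even), read p_11/q_11
i=0: a=21 ⇒ p=21, q=1
…
i=2: a=4 ⇒ p=193, q=9
i=3: a=3 ⇒ p=622, q=29
i=4: a=1 ⇒ p=815, q=38
i=5: a=2 ⇒ p=2252, q=105
i=6: a=10 ⇒ p=23335, q=1088
…
i=8: a=1 ⇒ p=72257, q=3369
i=9: a=3 ⇒ p=265693, q=12388
i=10: a=4 ⇒ p=1135029, q=52921
i=11: a=2 ⇒ p=2535751, q=118230
→ (2535751, 118230).  Check: 2535751²=6430033134001, 460·118230²=6430033134000, difference 1.
(2535751+118230√460)^2 = 12860066268001 + 599603681460√460
(2535751+118230√460)^3 = 65219851798297071751 + 3040891269731634690√460
(2535751+118230√460)^4 = 330762608834754335913072001 + 15421886156225925189922920√460
(2535751+118230√460)^5 = 1677463232230609064240018182143751 + 78212126485069051161274736991150√460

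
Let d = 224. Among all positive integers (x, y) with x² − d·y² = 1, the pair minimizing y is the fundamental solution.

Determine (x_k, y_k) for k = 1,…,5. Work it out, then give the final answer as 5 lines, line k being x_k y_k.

15 1
449 30
13455 899
403201 26940
12082575 807301

√224 = [14; 1,28, …], period ℓ=2 (even) → k=1
i=0: a=14 ⇒ p=14, q=1
i=1: a=1 ⇒ p=15, q=1
→ (15, 1).  Check: 15²=225, 224·1²=224, difference 1.
(15+1√224)^2 = 449 + 30√224
(15+1√224)^3 = 13455 + 899√224
(15+1√224)^4 = 403201 + 26940√224
(15+1√224)^5 = 12082575 + 807301√224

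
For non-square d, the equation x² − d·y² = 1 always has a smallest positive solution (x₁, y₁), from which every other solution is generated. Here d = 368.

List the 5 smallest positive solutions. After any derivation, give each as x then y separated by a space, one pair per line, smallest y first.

1151 60
2649601 138120
6099380351 317952180
14040770918401 731925780240
32321848554778751 1684892828160300

[19; 5,2,5,38] for √368; ℓ=4 ⇒ convergent index 3
k=0  a_k=19  p_k/q_k = 19/1
k=1  a_k=5  p_k/q_k = 96/5
k=2  a_k=2  p_k/q_k = 211/11
k=3  a_k=5  p_k/q_k = 1151/60
(x₁, y₁) = (1151, 60);  1151² − 368·60² = 1 ✓
k=2:  x_2 = 1151·1151+368·60·60 = 2649601,  y_2 = 1151·60+60·1151 = 138120
k=3:  x_3 = 1151·2649601+368·60·138120 = 6099380351,  y_3 = 1151·138120+60·2649601 = 317952180
k=4:  x_4 = 1151·6099380351+368·60·317952180 = 14040770918401,  y_4 = 1151·317952180+60·6099380351 = 731925780240
k=5:  x_5 = 1151·14040770918401+368·60·731925780240 = 32321848554778751,  y_5 = 1151·731925780240+60·14040770918401 = 1684892828160300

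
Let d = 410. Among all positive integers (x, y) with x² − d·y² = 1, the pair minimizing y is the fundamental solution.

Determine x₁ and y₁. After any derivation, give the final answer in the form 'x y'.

81 4

[20; 4,40] for √410; ℓ=2 ⇒ convergent index 1
step 0: (20, 1)  from 20·(1,0) + (0,1)
step 1: (81, 4)  from 4·(20,1) + (1,0)
fundamental: x₁=81, y₁=4  (since 6561 − 410·16 = 1)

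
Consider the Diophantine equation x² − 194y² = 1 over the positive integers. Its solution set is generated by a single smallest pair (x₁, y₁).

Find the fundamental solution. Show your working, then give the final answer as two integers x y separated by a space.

195 14

d=194: √d = [13; 1,12,1,26] (ℓ=4, even), read p_3/q_3
a_0=13:  p_0=13·1+0=13,  q_0=13·0+1=1
…
a_2=12:  p_2=12·14+13=181,  q_2=12·1+1=13
a_3=1:  p_3=1·181+14=195,  q_3=1·13+1=14
(x₁, y₁) = (195, 14);  195² − 194·14² = 1 ✓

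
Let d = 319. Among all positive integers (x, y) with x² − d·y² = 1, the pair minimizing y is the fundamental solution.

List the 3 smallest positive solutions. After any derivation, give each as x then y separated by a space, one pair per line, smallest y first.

12901780 722361
332911854336799 18639485405160
8590311008090840302660 480965080021169647239

[17; 1,6,5,1,4,…,6,1,34] for √319; ℓ=14 ⇒ convergent index 13
k=0  a_k=17  p_k/q_k = 17/1
…
k=3  a_k=5  p_k/q_k = 643/36
k=4  a_k=1  p_k/q_k = 768/43
…
k=7  a_k=1  p_k/q_k = 15628/875
…
k=10  a_k=1  p_k/q_k = 309613/17335
k=11  a_k=5  p_k/q_k = 1798881/100718
k=12  a_k=6  p_k/q_k = 11102899/621643
k=13  a_k=1  p_k/q_k = 12901780/722361
fundamental: x₁=12901780, y₁=722361  (since 166455927168400 − 319·521805414321 = 1)
k=2:  x_2 = 12901780·12901780+319·722361·722361 = 332911854336799,  y_2 = 12901780·722361+722361·12901780 = 18639485405160
k=3:  x_3 = 12901780·332911854336799+319·722361·18639485405160 = 8590311008090840302660,  y_3 = 12901780·18639485405160+722361·332911854336799 = 480965080021169647239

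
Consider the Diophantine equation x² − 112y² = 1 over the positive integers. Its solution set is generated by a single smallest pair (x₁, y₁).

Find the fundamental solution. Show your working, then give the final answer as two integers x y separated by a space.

√112 = [10; 1,1,2,1,1,20, …], period ℓ=6 (even) → k=5
step 0: (10, 1)  from 10·(1,0) + (0,1)
…
step 2: (21, 2)  from 1·(11,1) + (10,1)
step 3: (53, 5)  from 2·(21,2) + (11,1)
step 4: (74, 7)  from 1·(53,5) + (21,2)
step 5: (127, 12)  from 1·(74,7) + (53,5)
fundamental: x₁=127, y₁=12  (since 16129 − 112·144 = 1)

127 12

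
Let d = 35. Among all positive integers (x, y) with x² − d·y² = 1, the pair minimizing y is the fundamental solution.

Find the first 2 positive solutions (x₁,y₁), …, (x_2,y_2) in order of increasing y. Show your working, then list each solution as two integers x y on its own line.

√35 = [5; 1,10, …], period ℓ=2 (even) → k=1
step 0: (5, 1)  from 5·(1,0) + (0,1)
step 1: (6, 1)  from 1·(5,1) + (1,0)
→ (6, 1).  Check: 6²=36, 35·1²=35, difference 1.
(x_2, y_2) = (6·6 + 35·1·1, 6·1 + 1·6) = (71, 12)

6 1
71 12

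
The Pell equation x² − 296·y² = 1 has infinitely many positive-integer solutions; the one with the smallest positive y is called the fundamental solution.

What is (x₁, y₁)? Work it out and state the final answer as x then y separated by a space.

[17; 4,1,7,1,4,34] for √296; ℓ=6 ⇒ convergent index 5
i=0: a=17 ⇒ p=17, q=1
i=1: a=4 ⇒ p=69, q=4
i=2: a=1 ⇒ p=86, q=5
i=3: a=7 ⇒ p=671, q=39
i=4: a=1 ⇒ p=757, q=44
i=5: a=4 ⇒ p=3699, q=215
(x₁, y₁) = (3699, 215);  3699² − 296·215² = 1 ✓

3699 215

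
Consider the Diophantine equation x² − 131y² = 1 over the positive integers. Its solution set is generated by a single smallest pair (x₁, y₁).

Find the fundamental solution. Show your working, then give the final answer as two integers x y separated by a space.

√131 → a₀=11, period (2,4,11,4,2,22); ℓ=6 even so k=5
k=0  a_k=11  p_k/q_k = 11/1
k=1  a_k=2  p_k/q_k = 23/2
…
k=3  a_k=11  p_k/q_k = 1156/101
k=4  a_k=4  p_k/q_k = 4727/413
k=5  a_k=2  p_k/q_k = 10610/927
(x₁, y₁) = (10610, 927);  10610² − 131·927² = 1 ✓

10610 927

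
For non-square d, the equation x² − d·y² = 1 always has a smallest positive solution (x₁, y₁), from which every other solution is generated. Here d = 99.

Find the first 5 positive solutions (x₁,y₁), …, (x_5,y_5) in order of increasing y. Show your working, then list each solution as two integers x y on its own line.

[9; 1,18] for √99; ℓ=2 ⇒ convergent index 1
step 0: (9, 1)  from 9·(1,0) + (0,1)
step 1: (10, 1)  from 1·(9,1) + (1,0)
(x₁, y₁) = (10, 1);  10² − 99·1² = 1 ✓
(x_2, y_2) = (10·10 + 99·1·1, 10·1 + 1·10) = (199, 20)
(x_3, y_3) = (10·199 + 99·1·20, 10·20 + 1·199) = (3970, 399)
(x_4, y_4) = (10·3970 + 99·1·399, 10·399 + 1·3970) = (79201, 7960)
(x_5, y_5) = (10·79201 + 99·1·7960, 10·7960 + 1·79201) = (1580050, 158801)

10 1
199 20
3970 399
79201 7960
1580050 158801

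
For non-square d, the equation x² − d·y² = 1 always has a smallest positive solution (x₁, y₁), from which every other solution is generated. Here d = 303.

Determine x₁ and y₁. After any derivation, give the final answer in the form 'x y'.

2524 145

√303 = [17; 2,2,5,2,2,34, …], period ℓ=6 (even) → k=5
k=0  a_k=17  p_k/q_k = 17/1
k=1  a_k=2  p_k/q_k = 35/2
…
k=3  a_k=5  p_k/q_k = 470/27
k=4  a_k=2  p_k/q_k = 1027/59
k=5  a_k=2  p_k/q_k = 2524/145
(x₁, y₁) = (2524, 145);  2524² − 303·145² = 1 ✓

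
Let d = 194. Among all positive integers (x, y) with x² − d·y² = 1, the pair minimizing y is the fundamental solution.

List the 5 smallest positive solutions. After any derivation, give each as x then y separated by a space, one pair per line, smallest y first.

√194 = [13; 1,12,1,26, …], period ℓ=4 (even) → k=3
a_0=13:  p_0=13·1+0=13,  q_0=13·0+1=1
a_1=1:  p_1=1·13+1=14,  q_1=1·1+0=1
a_2=12:  p_2=12·14+13=181,  q_2=12·1+1=13
a_3=1:  p_3=1·181+14=195,  q_3=1·13+1=14
(x₁, y₁) = (195, 14);  195² − 194·14² = 1 ✓
(195+14√194)^2 = 76049 + 5460√194
(195+14√194)^3 = 29658915 + 2129386√194
(195+14√194)^4 = 11566900801 + 830455080√194
(195+14√194)^5 = 4511061653475 + 323875351814√194

195 14
76049 5460
29658915 2129386
11566900801 830455080
4511061653475 323875351814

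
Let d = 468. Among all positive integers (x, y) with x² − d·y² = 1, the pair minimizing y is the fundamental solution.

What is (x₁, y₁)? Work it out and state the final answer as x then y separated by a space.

√468 = [21; 1,1,1,2,1,1,1,42, …], period ℓ=8 (even) → k=7
a_0=21:  p_0=21·1+0=21,  q_0=21·0+1=1
a_1=1:  p_1=1·21+1=22,  q_1=1·1+0=1
a_2=1:  p_2=1·22+21=43,  q_2=1·1+1=2
a_3=1:  p_3=1·43+22=65,  q_3=1·2+1=3
a_4=2:  p_4=2·65+43=173,  q_4=2·3+2=8
a_5=1:  p_5=1·173+65=238,  q_5=1·8+3=11
a_6=1:  p_6=1·238+173=411,  q_6=1·11+8=19
a_7=1:  p_7=1·411+238=649,  q_7=1·19+11=30
fundamental: x₁=649, y₁=30  (since 421201 − 468·900 = 1)

649 30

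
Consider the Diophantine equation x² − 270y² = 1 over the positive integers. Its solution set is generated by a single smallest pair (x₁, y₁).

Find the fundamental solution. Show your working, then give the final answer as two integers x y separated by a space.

√270 → a₀=16, period (2,3,6,3,2,32); ℓ=6 even so k=5
k=0  a_k=16  p_k/q_k = 16/1
k=1  a_k=2  p_k/q_k = 33/2
k=2  a_k=3  p_k/q_k = 115/7
k=3  a_k=6  p_k/q_k = 723/44
k=4  a_k=3  p_k/q_k = 2284/139
k=5  a_k=2  p_k/q_k = 5291/322
→ (5291, 322).  Check: 5291²=27994681, 270·322²=27994680, difference 1.

5291 322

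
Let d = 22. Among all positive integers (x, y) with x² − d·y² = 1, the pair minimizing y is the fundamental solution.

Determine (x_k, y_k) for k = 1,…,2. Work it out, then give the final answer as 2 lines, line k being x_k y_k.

197 42
77617 16548

d=22: √d = [4; 1,2,4,2,1,8] (ℓ=6, even), read p_5/q_5
a_0=4:  p_0=4·1+0=4,  q_0=4·0+1=1
…
a_2=2:  p_2=2·5+4=14,  q_2=2·1+1=3
a_3=4:  p_3=4·14+5=61,  q_3=4·3+1=13
a_4=2:  p_4=2·61+14=136,  q_4=2·13+3=29
a_5=1:  p_5=1·136+61=197,  q_5=1·29+13=42
→ (197, 42).  Check: 197²=38809, 22·42²=38808, difference 1.
(197+42√22)^2 = 77617 + 16548√22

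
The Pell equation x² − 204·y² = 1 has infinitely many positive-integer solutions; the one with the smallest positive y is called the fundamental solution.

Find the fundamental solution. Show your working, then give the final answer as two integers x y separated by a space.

4999 350

[14; 3,1,1,6,1,1,3,28] for √204; ℓ=8 ⇒ convergent index 7
k=0  a_k=14  p_k/q_k = 14/1
…
k=2  a_k=1  p_k/q_k = 57/4
…
k=6  a_k=1  p_k/q_k = 1414/99
k=7  a_k=3  p_k/q_k = 4999/350
→ (4999, 350).  Check: 4999²=24990001, 204·350²=24990000, difference 1.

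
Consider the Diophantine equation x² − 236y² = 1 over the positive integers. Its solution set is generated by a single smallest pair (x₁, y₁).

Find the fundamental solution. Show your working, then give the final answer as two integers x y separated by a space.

√236 = [15; 2,1,3,5,1,6,1,5,3,1,2,30, …], period ℓ=12 (even) → k=11
step 0: (15, 1)  from 15·(1,0) + (0,1)
step 1: (31, 2)  from 2·(15,1) + (1,0)
step 2: (46, 3)  from 1·(31,2) + (15,1)
…
step 4: (891, 58)  from 5·(169,11) + (46,3)
step 5: (1060, 69)  from 1·(891,58) + (169,11)
step 6: (7251, 472)  from 6·(1060,69) + (891,58)
step 7: (8311, 541)  from 1·(7251,472) + (1060,69)
…
step 10: (203535, 13249)  from 1·(154729,10072) + (48806,3177)
step 11: (561799, 36570)  from 2·(203535,13249) + (154729,10072)
fundamental: x₁=561799, y₁=36570  (since 315618116401 − 236·1337364900 = 1)

561799 36570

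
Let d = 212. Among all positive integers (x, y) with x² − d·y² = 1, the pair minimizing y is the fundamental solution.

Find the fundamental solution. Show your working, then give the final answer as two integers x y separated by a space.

66249 4550

√212 → a₀=14, period (1,1,3,1,1,…,1,1,28); ℓ=14 even so k=13
step 0: (14, 1)  from 14·(1,0) + (0,1)
…
step 2: (29, 2)  from 1·(15,1) + (14,1)
…
step 5: (233, 16)  from 1·(131,9) + (102,7)
step 6: (364, 25)  from 1·(233,16) + (131,9)
step 7: (2417, 166)  from 6·(364,25) + (233,16)
step 8: (2781, 191)  from 1·(2417,166) + (364,25)
…
step 11: (29135, 2001)  from 3·(7979,548) + (5198,357)
step 12: (37114, 2549)  from 1·(29135,2001) + (7979,548)
step 13: (66249, 4550)  from 1·(37114,2549) + (29135,2001)
→ (66249, 4550).  Check: 66249²=4388930001, 212·4550²=4388930000, difference 1.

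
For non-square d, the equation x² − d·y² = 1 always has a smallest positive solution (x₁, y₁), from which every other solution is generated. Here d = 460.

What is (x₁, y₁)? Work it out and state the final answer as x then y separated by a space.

√460 → a₀=21, period (2,4,3,1,2,10,2,1,3,4,2,42); ℓ=12 even so k=11
k=0  a_k=21  p_k/q_k = 21/1
k=1  a_k=2  p_k/q_k = 43/2
k=2  a_k=4  p_k/q_k = 193/9
k=3  a_k=3  p_k/q_k = 622/29
…
k=6  a_k=10  p_k/q_k = 23335/1088
k=7  a_k=2  p_k/q_k = 48922/2281
k=8  a_k=1  p_k/q_k = 72257/3369
k=9  a_k=3  p_k/q_k = 265693/12388
k=10  a_k=4  p_k/q_k = 1135029/52921
k=11  a_k=2  p_k/q_k = 2535751/118230
→ (2535751, 118230).  Check: 2535751²=6430033134001, 460·118230²=6430033134000, difference 1.

2535751 118230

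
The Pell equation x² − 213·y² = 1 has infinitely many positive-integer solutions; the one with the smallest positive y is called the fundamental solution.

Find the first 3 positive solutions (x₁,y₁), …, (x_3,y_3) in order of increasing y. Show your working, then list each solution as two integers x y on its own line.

[14; 1,1,2,6,1,8,1,6,2,1,1,28] for √213; ℓ=12 ⇒ convergent index 11
a_0=14:  p_0=14·1+0=14,  q_0=14·0+1=1
a_1=1:  p_1=1·14+1=15,  q_1=1·1+0=1
a_2=1:  p_2=1·15+14=29,  q_2=1·1+1=2
…
a_4=6:  p_4=6·73+29=467,  q_4=6·5+2=32
…
a_6=8:  p_6=8·540+467=4787,  q_6=8·37+32=328
…
a_8=6:  p_8=6·5327+4787=36749,  q_8=6·365+328=2518
…
a_10=1:  p_10=1·78825+36749=115574,  q_10=1·5401+2518=7919
a_11=1:  p_11=1·115574+78825=194399,  q_11=1·7919+5401=13320
→ (194399, 13320).  Check: 194399²=37790971201, 213·13320²=37790971200, difference 1.
n=2: (194399,13320)∘(194399,13320) = (194399·194399+213·13320·13320, 194399·13320+13320·194399) = (75581942401,5178789360)
n=3: (75581942401,5178789360)∘(194399,13320) = (194399·75581942401+213·13320·5178789360, 194399·5178789360+13320·75581942401) = (29386108041429599,2013502945575960)

194399 13320
75581942401 5178789360
29386108041429599 2013502945575960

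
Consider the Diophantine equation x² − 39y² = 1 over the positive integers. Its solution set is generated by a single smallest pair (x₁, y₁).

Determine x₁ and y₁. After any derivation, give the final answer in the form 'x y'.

25 4

√39 = [6; 4,12, …], period ℓ=2 (even) → k=1
a_0=6:  p_0=6·1+0=6,  q_0=6·0+1=1
a_1=4:  p_1=4·6+1=25,  q_1=4·1+0=4
fundamental: x₁=25, y₁=4  (since 625 − 39·16 = 1)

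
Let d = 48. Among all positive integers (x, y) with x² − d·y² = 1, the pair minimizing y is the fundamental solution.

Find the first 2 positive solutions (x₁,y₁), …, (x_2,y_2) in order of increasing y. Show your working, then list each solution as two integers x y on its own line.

7 1
97 14

√48 = [6; 1,12, …], period ℓ=2 (even) → k=1
a_0=6:  p_0=6·1+0=6,  q_0=6·0+1=1
a_1=1:  p_1=1·6+1=7,  q_1=1·1+0=1
fundamental: x₁=7, y₁=1  (since 49 − 48·1 = 1)
(7+1√48)^2 = 97 + 14√48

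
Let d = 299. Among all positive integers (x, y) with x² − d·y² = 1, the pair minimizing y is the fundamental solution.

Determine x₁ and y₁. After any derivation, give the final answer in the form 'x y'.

d=299: √d = [17; 3,2,3,34] (ℓ=4, even), read p_3/q_3
k=0  a_k=17  p_k/q_k = 17/1
k=1  a_k=3  p_k/q_k = 52/3
k=2  a_k=2  p_k/q_k = 121/7
k=3  a_k=3  p_k/q_k = 415/24
(x₁, y₁) = (415, 24);  415² − 299·24² = 1 ✓

415 24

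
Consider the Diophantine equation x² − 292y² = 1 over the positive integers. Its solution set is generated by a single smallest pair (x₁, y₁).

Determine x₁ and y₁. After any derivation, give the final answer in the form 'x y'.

√292 = [17; 11,2,1,3,8,3,1,2,11,34, …], period ℓ=10 (even) → k=9
k=0  a_k=17  p_k/q_k = 17/1
k=1  a_k=11  p_k/q_k = 188/11
…
k=3  a_k=1  p_k/q_k = 581/34
k=4  a_k=3  p_k/q_k = 2136/125
k=5  a_k=8  p_k/q_k = 17669/1034
k=6  a_k=3  p_k/q_k = 55143/3227
…
k=8  a_k=2  p_k/q_k = 200767/11749
k=9  a_k=11  p_k/q_k = 2281249/133500
fundamental: x₁=2281249, y₁=133500  (since 5204097000001 − 292·17822250000 = 1)

2281249 133500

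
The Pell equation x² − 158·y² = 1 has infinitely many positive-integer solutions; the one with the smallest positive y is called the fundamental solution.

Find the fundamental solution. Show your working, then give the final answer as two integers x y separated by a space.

7743 616

√158 → a₀=12, period (1,1,3,12,3,1,1,24); ℓ=8 even so k=7
step 0: (12, 1)  from 12·(1,0) + (0,1)
step 1: (13, 1)  from 1·(12,1) + (1,0)
step 2: (25, 2)  from 1·(13,1) + (12,1)
…
step 5: (3331, 265)  from 3·(1081,86) + (88,7)
step 6: (4412, 351)  from 1·(3331,265) + (1081,86)
step 7: (7743, 616)  from 1·(4412,351) + (3331,265)
→ (7743, 616).  Check: 7743²=59954049, 158·616²=59954048, difference 1.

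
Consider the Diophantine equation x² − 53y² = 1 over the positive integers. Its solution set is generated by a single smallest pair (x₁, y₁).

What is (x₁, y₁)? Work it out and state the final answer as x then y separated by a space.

66249 9100

√53 → a₀=7, period (3,1,1,3,14); ℓ=5 odd so k=9
a_0=7:  p_0=7·1+0=7,  q_0=7·0+1=1
a_1=3:  p_1=3·7+1=22,  q_1=3·1+0=3
…
a_5=14:  p_5=14·182+51=2599,  q_5=14·25+7=357
…
a_8=1:  p_8=1·10578+7979=18557,  q_8=1·1453+1096=2549
a_9=3:  p_9=3·18557+10578=66249,  q_9=3·2549+1453=9100
→ (66249, 9100).  Check: 66249²=4388930001, 53·9100²=4388930000, difference 1.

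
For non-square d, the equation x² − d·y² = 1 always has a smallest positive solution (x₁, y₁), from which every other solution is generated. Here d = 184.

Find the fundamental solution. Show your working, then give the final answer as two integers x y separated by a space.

24335 1794

√184 = [13; 1,1,3,2,1,2,1,2,3,1,1,26, …], period ℓ=12 (even) → k=11
step 0: (13, 1)  from 13·(1,0) + (0,1)
…
step 10: (13741, 1013)  from 1·(10594,781) + (3147,232)
step 11: (24335, 1794)  from 1·(13741,1013) + (10594,781)
fundamental: x₁=24335, y₁=1794  (since 592192225 − 184·3218436 = 1)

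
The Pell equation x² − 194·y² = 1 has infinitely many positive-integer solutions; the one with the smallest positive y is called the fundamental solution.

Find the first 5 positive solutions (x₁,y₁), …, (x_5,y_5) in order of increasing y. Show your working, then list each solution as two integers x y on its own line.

195 14
76049 5460
29658915 2129386
11566900801 830455080
4511061653475 323875351814

√194 → a₀=13, period (1,12,1,26); ℓ=4 even so k=3
step 0: (13, 1)  from 13·(1,0) + (0,1)
step 1: (14, 1)  from 1·(13,1) + (1,0)
step 2: (181, 13)  from 12·(14,1) + (13,1)
step 3: (195, 14)  from 1·(181,13) + (14,1)
fundamental: x₁=195, y₁=14  (since 38025 − 194·196 = 1)
(x_2, y_2) = (195·195 + 194·14·14, 195·14 + 14·195) = (76049, 5460)
(x_3, y_3) = (195·76049 + 194·14·5460, 195·5460 + 14·76049) = (29658915, 2129386)
(x_4, y_4) = (195·29658915 + 194·14·2129386, 195·2129386 + 14·29658915) = (11566900801, 830455080)
(x_5, y_5) = (195·11566900801 + 194·14·830455080, 195·830455080 + 14·11566900801) = (4511061653475, 323875351814)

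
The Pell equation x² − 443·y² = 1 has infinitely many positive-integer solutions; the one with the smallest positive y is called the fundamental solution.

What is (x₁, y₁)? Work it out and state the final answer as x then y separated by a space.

[21; 21,42] for √443; ℓ=2 ⇒ convergent index 1
i=0: a=21 ⇒ p=21, q=1
i=1: a=21 ⇒ p=442, q=21
fundamental: x₁=442, y₁=21  (since 195364 − 443·441 = 1)

442 21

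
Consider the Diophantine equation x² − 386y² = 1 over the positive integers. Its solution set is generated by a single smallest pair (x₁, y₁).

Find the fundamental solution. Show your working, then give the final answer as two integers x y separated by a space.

111555 5678

√386 = [19; 1,1,1,4,1,18,1,4,1,1,1,38, …], period ℓ=12 (even) → k=11
k=0  a_k=19  p_k/q_k = 19/1
k=1  a_k=1  p_k/q_k = 20/1
k=2  a_k=1  p_k/q_k = 39/2
…
k=4  a_k=4  p_k/q_k = 275/14
…
k=6  a_k=18  p_k/q_k = 6287/320
…
k=8  a_k=4  p_k/q_k = 32771/1668
k=9  a_k=1  p_k/q_k = 39392/2005
k=10  a_k=1  p_k/q_k = 72163/3673
k=11  a_k=1  p_k/q_k = 111555/5678
(x₁, y₁) = (111555, 5678);  111555² − 386·5678² = 1 ✓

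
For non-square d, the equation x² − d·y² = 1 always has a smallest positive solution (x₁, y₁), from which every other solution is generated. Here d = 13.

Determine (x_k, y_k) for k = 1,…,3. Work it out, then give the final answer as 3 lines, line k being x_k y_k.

649 180
842401 233640
1093435849 303264540

√13 = [3; 1,1,1,1,6, …], period ℓ=5 (odd) → k=9
step 0: (3, 1)  from 3·(1,0) + (0,1)
…
step 2: (7, 2)  from 1·(4,1) + (3,1)
step 3: (11, 3)  from 1·(7,2) + (4,1)
…
step 7: (256, 71)  from 1·(137,38) + (119,33)
step 8: (393, 109)  from 1·(256,71) + (137,38)
step 9: (649, 180)  from 1·(393,109) + (256,71)
fundamental: x₁=649, y₁=180  (since 421201 − 13·32400 = 1)
(649+180√13)^2 = 842401 + 233640√13
(649+180√13)^3 = 1093435849 + 303264540√13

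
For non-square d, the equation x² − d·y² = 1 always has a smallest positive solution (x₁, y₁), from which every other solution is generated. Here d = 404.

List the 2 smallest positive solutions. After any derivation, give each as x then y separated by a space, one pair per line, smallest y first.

201 10
80801 4020

√404 → a₀=20, period (10,40); ℓ=2 even so k=1
i=0: a=20 ⇒ p=20, q=1
i=1: a=10 ⇒ p=201, q=10
→ (201, 10).  Check: 201²=40401, 404·10²=40400, difference 1.
n=2: (201,10)∘(201,10) = (201·201+404·10·10, 201·10+10·201) = (80801,4020)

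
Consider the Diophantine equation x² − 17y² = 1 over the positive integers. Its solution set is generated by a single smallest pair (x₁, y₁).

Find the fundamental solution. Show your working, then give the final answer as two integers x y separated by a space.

33 8

d=17: √d = [4; 8] (ℓ=1, odd), read p_1/q_1
a_0=4:  p_0=4·1+0=4,  q_0=4·0+1=1
a_1=8:  p_1=8·4+1=33,  q_1=8·1+0=8
→ (33, 8).  Check: 33²=1089, 17·8²=1088, difference 1.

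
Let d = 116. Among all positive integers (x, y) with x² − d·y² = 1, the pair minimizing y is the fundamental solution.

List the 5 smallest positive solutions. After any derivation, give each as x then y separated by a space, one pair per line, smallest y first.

d=116: √d = [10; 1,3,2,1,4,1,2,3,1,20] (ℓ=10, even), read p_9/q_9
i=0: a=10 ⇒ p=10, q=1
i=1: a=1 ⇒ p=11, q=1
…
i=4: a=1 ⇒ p=140, q=13
…
i=6: a=1 ⇒ p=797, q=74
…
i=8: a=3 ⇒ p=7550, q=701
i=9: a=1 ⇒ p=9801, q=910
(x₁, y₁) = (9801, 910);  9801² − 116·910² = 1 ✓
n=2: (9801,910)∘(9801,910) = (9801·9801+116·910·910, 9801·910+910·9801) = (192119201,17837820)
n=3: (192119201,17837820)∘(9801,910) = (9801·192119201+116·910·17837820, 9801·17837820+910·192119201) = (3765920568201,349656946730)
n=4: (3765920568201,349656946730)∘(9801,910) = (9801·3765920568201+116·910·349656946730, 9801·349656946730+910·3765920568201) = (73819574785756801,6853975451963640)
n=5: (73819574785756801,6853975451963640)∘(9801,910) = (9801·73819574785756801+116·910·6853975451963640, 9801·6853975451963640+910·73819574785756801) = (1447011301184484245001,134351626459734324550)

9801 910
192119201 17837820
3765920568201 349656946730
73819574785756801 6853975451963640
1447011301184484245001 134351626459734324550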